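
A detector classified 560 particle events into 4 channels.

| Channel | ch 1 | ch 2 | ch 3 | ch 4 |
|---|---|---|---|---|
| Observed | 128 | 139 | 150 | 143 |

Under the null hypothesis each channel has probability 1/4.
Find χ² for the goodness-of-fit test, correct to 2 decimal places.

Under H₀ each category has probability 1/4, so each expected count is 560/4 = 140.
ch 1: (128 − 140)²/140 = 144/140 = 1.029
ch 2: (139 − 140)²/140 = 1/140 = 0.007
ch 3: (150 − 140)²/140 = 100/140 = 0.714
ch 4: (143 − 140)²/140 = 9/140 = 0.064
Sum = 1.81

1.81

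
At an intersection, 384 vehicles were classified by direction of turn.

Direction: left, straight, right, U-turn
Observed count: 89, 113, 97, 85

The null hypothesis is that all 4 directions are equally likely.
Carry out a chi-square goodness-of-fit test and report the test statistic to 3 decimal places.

4.792

Expected count for each of the 4 categories: 384/4 = 96.
χ² = (89−96)²/96 + (113−96)²/96 + (97−96)²/96 + (85−96)²/96
   = 0.5104 + 3.0104 + 0.0104 + 1.2604
Sum = 4.792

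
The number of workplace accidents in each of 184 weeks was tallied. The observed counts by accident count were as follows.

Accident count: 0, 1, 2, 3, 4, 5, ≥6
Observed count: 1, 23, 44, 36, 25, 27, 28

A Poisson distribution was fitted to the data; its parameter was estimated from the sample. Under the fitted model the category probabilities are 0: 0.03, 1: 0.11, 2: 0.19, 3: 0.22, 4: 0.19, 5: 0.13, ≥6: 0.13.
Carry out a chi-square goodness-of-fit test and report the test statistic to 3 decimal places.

10.841

Expected counts E_i = n·p_i: 184×0.03 = 5.52, 184×0.11 = 20.24, 184×0.19 = 34.96, 184×0.22 = 40.48, 184×0.19 = 34.96, 184×0.13 = 23.92, 184×0.13 = 23.92.
0: (1 − 5.52)²/5.52 = 20.4304/5.52 = 3.7012
1: (23 − 20.24)²/20.24 = 7.6176/20.24 = 0.3764
2: (44 − 34.96)²/34.96 = 81.7216/34.96 = 2.3376
3: (36 − 40.48)²/40.48 = 20.0704/40.48 = 0.4958
4: (25 − 34.96)²/34.96 = 99.2016/34.96 = 2.8376
5: (27 − 23.92)²/23.92 = 9.4864/23.92 = 0.3966
≥6: (28 − 23.92)²/23.92 = 16.6464/23.92 = 0.6959
Sum = 10.841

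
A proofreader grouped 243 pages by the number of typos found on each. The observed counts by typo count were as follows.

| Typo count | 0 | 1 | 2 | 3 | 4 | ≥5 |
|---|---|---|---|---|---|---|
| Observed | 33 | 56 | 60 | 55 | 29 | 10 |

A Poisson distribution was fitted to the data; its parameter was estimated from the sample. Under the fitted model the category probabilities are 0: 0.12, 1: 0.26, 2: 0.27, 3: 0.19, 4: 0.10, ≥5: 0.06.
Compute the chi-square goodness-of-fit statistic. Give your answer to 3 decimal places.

Expected counts E_i = n·p_i: 243×0.12 = 29.16, 243×0.26 = 63.18, 243×0.27 = 65.61, 243×0.19 = 46.17, 243×0.10 = 24.3, 243×0.06 = 14.58.
cat         O        E   (O−E)²/E
0          33    29.16     0.5057
1          56    63.18     0.8160
2          60    65.61     0.4797
3          55    46.17     1.6887
4          29     24.3     0.9091
≥5         10    14.58     1.4387
Sum = 5.838

5.838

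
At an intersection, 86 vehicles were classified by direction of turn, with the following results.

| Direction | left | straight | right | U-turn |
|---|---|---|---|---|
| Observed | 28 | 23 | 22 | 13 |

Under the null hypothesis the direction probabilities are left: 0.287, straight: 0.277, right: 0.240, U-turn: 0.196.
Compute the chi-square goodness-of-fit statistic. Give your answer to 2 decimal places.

Expected counts E_i = n·p_i: 86×0.287 = 24.682, 86×0.277 = 23.822, 86×0.240 = 20.64, 86×0.196 = 16.856.
cat           O        E   (O−E)²/E
left         28   24.682      0.446
straight     23   23.822      0.028
right        22    20.64      0.090
U-turn       13   16.856      0.882
Sum = 1.45

1.45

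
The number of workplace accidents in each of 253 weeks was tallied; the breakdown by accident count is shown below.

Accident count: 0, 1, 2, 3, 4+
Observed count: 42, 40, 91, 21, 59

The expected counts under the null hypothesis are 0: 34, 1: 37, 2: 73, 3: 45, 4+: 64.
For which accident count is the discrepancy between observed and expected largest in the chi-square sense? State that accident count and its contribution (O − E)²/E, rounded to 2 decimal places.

3, 12.80

cat         O        E   (O−E)²/E
0          42       34      1.882
1          40       37      0.243
2          91       73      4.438
3          21       45     12.800
4+         59       64      0.391
The largest term is for 3: 12.80.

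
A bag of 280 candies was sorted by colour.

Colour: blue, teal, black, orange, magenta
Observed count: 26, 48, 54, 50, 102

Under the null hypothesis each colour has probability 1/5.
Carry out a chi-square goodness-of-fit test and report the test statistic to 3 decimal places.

Under H₀ each category has probability 1/5, so each expected count is 280/5 = 56.
cat          O        E   (O−E)²/E
blue        26       56    16.0714
teal        48       56     1.1429
black       54       56     0.0714
orange      50       56     0.6429
magenta    102       56    37.7857
Sum = 55.714

55.714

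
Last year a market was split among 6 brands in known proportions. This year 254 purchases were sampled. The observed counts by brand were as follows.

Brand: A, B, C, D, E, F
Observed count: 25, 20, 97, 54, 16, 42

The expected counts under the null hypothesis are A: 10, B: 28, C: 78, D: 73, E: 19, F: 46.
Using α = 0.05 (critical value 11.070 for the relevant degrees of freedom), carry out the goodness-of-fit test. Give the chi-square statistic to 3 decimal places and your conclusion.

35.181; reject

χ² = (25−10)²/10 + (20−28)²/28 + (97−78)²/78 + (54−73)²/73 + (16−19)²/19 + (42−46)²/46
   = 22.5000 + 2.2857 + 4.6282 + 4.9452 + 0.4737 + 0.3478
Sum = 35.181
df = 5. Since 35.181 > 11.070, we reject H₀.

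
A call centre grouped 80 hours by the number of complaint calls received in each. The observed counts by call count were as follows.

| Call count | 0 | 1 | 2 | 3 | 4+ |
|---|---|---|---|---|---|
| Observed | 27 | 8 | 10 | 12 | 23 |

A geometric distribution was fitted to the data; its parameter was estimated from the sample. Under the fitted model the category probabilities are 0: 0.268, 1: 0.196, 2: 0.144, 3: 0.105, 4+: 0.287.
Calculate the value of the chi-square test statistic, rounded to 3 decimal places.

Expected counts E_i = n·p_i: 80×0.268 = 21.44, 80×0.196 = 15.68, 80×0.144 = 11.52, 80×0.105 = 8.4, 80×0.287 = 22.96.
0: (27 − 21.44)²/21.44 = 30.9136/21.44 = 1.4419
1: (8 − 15.68)²/15.68 = 58.9824/15.68 = 3.7616
2: (10 − 11.52)²/11.52 = 2.3104/11.52 = 0.2006
3: (12 − 8.4)²/8.4 = 12.96/8.4 = 1.5429
4+: (23 − 22.96)²/22.96 = 0.0016/22.96 = 0.0001
Sum = 6.947

6.947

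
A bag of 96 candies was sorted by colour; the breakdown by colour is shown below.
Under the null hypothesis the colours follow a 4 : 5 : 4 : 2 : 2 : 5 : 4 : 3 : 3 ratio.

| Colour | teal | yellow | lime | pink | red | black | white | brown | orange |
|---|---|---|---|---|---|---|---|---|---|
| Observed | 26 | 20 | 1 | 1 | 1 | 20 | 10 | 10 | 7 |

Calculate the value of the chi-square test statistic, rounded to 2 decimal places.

38.97

Ratio total = 32. Expected counts: 96×4/32 = 12, 96×5/32 = 15, 96×4/32 = 12, 96×2/32 = 6, 96×2/32 = 6, 96×5/32 = 15, 96×4/32 = 12, 96×3/32 = 9, 96×3/32 = 9.
teal: (26 − 12)²/12 = 196/12 = 16.333
yellow: (20 − 15)²/15 = 25/15 = 1.667
lime: (1 − 12)²/12 = 121/12 = 10.083
pink: (1 − 6)²/6 = 25/6 = 4.167
red: (1 − 6)²/6 = 25/6 = 4.167
black: (20 − 15)²/15 = 25/15 = 1.667
white: (10 − 12)²/12 = 4/12 = 0.333
brown: (10 − 9)²/9 = 1/9 = 0.111
orange: (7 − 9)²/9 = 4/9 = 0.444
Sum = 38.97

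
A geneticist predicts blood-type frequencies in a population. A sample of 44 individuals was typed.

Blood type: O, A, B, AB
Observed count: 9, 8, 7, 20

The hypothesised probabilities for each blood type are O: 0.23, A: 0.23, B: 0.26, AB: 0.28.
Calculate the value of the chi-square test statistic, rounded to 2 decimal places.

Expected counts E_i = n·p_i: 44×0.23 = 10.12, 44×0.23 = 10.12, 44×0.26 = 11.44, 44×0.28 = 12.32.
O: (9 − 10.12)²/10.12 = 1.2544/10.12 = 0.124
A: (8 − 10.12)²/10.12 = 4.4944/10.12 = 0.444
B: (7 − 11.44)²/11.44 = 19.7136/11.44 = 1.723
AB: (20 − 12.32)²/12.32 = 58.9824/12.32 = 4.788
Sum = 7.08

7.08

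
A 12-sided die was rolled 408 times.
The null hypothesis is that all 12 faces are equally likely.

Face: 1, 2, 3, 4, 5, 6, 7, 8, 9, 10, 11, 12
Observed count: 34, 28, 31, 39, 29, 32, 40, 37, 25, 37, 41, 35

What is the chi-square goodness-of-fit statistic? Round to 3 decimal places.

8.353

Under H₀ each category has probability 1/12, so each expected count is 408/12 = 34.
1: (34 − 34)²/34 = 0/34 = 0.0000
2: (28 − 34)²/34 = 36/34 = 1.0588
3: (31 − 34)²/34 = 9/34 = 0.2647
4: (39 − 34)²/34 = 25/34 = 0.7353
5: (29 − 34)²/34 = 25/34 = 0.7353
6: (32 − 34)²/34 = 4/34 = 0.1176
7: (40 − 34)²/34 = 36/34 = 1.0588
8: (37 − 34)²/34 = 9/34 = 0.2647
9: (25 − 34)²/34 = 81/34 = 2.3824
10: (37 − 34)²/34 = 9/34 = 0.2647
11: (41 − 34)²/34 = 49/34 = 1.4412
12: (35 − 34)²/34 = 1/34 = 0.0294
Sum = 8.353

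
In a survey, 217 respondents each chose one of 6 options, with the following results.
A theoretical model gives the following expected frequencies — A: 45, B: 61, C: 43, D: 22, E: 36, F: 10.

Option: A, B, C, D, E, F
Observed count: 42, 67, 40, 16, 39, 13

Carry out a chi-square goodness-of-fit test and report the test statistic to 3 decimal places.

χ² = (42−45)²/45 + (67−61)²/61 + (40−43)²/43 + (16−22)²/22 + (39−36)²/36 + (13−10)²/10
   = 0.2000 + 0.5902 + 0.2093 + 1.6364 + 0.2500 + 0.9000
Sum = 3.786

3.786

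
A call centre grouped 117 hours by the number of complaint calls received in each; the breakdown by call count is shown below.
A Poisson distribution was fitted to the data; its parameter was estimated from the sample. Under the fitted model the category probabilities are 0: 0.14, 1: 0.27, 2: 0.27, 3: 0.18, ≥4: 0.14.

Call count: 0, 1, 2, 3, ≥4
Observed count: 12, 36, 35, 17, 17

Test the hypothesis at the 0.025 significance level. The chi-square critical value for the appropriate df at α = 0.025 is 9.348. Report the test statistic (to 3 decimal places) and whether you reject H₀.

2.961; do not reject

Expected counts E_i = n·p_i: 117×0.14 = 16.38, 117×0.27 = 31.59, 117×0.27 = 31.59, 117×0.18 = 21.06, 117×0.14 = 16.38.
χ² = (12−16.38)²/16.38 + (36−31.59)²/31.59 + (35−31.59)²/31.59 + (17−21.06)²/21.06 + (17−16.38)²/16.38
   = 1.1712 + 0.6156 + 0.3681 + 0.7827 + 0.0235
Sum = 2.961
df = 3. Since 2.961 < 9.348, we do not reject H₀.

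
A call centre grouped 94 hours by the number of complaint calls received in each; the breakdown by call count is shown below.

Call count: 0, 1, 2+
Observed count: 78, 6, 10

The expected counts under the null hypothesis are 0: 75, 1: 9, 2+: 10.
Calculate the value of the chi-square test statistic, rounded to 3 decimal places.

1.120

χ² = (78−75)²/75 + (6−9)²/9 + (10−10)²/10
   = 0.1200 + 1.0000 + 0.0000
Sum = 1.120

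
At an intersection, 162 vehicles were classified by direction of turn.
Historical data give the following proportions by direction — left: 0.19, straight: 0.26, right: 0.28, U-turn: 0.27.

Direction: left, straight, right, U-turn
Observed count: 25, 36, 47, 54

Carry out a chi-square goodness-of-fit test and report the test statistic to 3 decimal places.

Expected counts E_i = n·p_i: 162×0.19 = 30.78, 162×0.26 = 42.12, 162×0.28 = 45.36, 162×0.27 = 43.74.
cat           O        E   (O−E)²/E
left         25    30.78     1.0854
straight     36    42.12     0.8892
right        47    45.36     0.0593
U-turn       54    43.74     2.4067
Sum = 4.441

4.441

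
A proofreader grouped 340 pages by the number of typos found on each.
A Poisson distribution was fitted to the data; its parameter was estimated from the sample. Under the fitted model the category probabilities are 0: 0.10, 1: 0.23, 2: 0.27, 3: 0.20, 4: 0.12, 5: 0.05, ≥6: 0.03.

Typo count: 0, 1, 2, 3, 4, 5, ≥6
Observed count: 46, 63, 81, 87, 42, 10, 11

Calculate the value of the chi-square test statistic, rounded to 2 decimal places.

Expected counts E_i = n·p_i: 340×0.10 = 34, 340×0.23 = 78.2, 340×0.27 = 91.8, 340×0.20 = 68, 340×0.12 = 40.8, 340×0.05 = 17, 340×0.03 = 10.2.
0: (46 − 34)²/34 = 144/34 = 4.235
1: (63 − 78.2)²/78.2 = 231.04/78.2 = 2.954
2: (81 − 91.8)²/91.8 = 116.64/91.8 = 1.271
3: (87 − 68)²/68 = 361/68 = 5.309
4: (42 − 40.8)²/40.8 = 1.44/40.8 = 0.035
5: (10 − 17)²/17 = 49/17 = 2.882
≥6: (11 − 10.2)²/10.2 = 0.64/10.2 = 0.063
Sum = 16.75

16.75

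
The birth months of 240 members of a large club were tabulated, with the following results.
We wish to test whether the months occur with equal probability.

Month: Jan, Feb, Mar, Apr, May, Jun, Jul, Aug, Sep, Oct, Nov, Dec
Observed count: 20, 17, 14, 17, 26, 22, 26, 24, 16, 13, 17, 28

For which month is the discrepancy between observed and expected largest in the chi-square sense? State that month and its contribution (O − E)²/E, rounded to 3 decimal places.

Dec, 3.200

Expected count for each of the 12 categories: 240/12 = 20.
cat         O        E   (O−E)²/E
Jan        20       20     0.0000
Feb        17       20     0.4500
Mar        14       20     1.8000
Apr        17       20     0.4500
May        26       20     1.8000
Jun        22       20     0.2000
Jul        26       20     1.8000
Aug        24       20     0.8000
Sep        16       20     0.8000
Oct        13       20     2.4500
Nov        17       20     0.4500
Dec        28       20     3.2000
The largest term is for Dec: 3.200.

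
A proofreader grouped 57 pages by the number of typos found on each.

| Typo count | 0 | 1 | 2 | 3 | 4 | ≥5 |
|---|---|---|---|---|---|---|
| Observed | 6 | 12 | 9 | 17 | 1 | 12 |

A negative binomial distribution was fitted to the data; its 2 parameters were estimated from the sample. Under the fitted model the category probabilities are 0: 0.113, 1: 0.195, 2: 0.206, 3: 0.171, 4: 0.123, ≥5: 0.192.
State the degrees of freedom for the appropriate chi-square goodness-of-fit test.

There are k = 6 categories and 2 parameters estimated from the data, so df = 6 − 1 − 2 = 3.

3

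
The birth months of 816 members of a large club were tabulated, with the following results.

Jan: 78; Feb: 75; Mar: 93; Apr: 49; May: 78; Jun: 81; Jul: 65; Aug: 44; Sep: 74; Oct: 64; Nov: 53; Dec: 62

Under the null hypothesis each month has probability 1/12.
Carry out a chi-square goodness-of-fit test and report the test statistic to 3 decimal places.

33.853

Under H₀ each category has probability 1/12, so each expected count is 816/12 = 68.
Jan: (78 − 68)²/68 = 100/68 = 1.4706
Feb: (75 − 68)²/68 = 49/68 = 0.7206
Mar: (93 − 68)²/68 = 625/68 = 9.1912
Apr: (49 − 68)²/68 = 361/68 = 5.3088
May: (78 − 68)²/68 = 100/68 = 1.4706
Jun: (81 − 68)²/68 = 169/68 = 2.4853
Jul: (65 − 68)²/68 = 9/68 = 0.1324
Aug: (44 − 68)²/68 = 576/68 = 8.4706
Sep: (74 − 68)²/68 = 36/68 = 0.5294
Oct: (64 − 68)²/68 = 16/68 = 0.2353
Nov: (53 − 68)²/68 = 225/68 = 3.3088
Dec: (62 − 68)²/68 = 36/68 = 0.5294
Sum = 33.853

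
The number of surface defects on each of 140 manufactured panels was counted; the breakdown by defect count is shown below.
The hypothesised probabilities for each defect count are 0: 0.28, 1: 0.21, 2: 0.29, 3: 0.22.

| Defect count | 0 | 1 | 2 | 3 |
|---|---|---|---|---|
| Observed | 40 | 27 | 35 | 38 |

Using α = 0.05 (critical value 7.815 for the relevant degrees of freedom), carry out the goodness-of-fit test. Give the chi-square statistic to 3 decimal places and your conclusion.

2.668; do not reject

Expected counts E_i = n·p_i: 140×0.28 = 39.2, 140×0.21 = 29.4, 140×0.29 = 40.6, 140×0.22 = 30.8.
cat         O        E   (O−E)²/E
0          40     39.2     0.0163
1          27     29.4     0.1959
2          35     40.6     0.7724
3          38     30.8     1.6831
Sum = 2.668
df = 3. Since 2.668 < 7.815, we do not reject H₀.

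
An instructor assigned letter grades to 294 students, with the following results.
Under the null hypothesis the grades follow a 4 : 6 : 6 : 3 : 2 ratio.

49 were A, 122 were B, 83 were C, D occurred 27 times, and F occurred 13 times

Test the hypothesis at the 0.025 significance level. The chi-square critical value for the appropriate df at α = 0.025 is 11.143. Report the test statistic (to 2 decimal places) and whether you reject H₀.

31.47; reject

Ratio total = 21. Expected counts: 294×4/21 = 56, 294×6/21 = 84, 294×6/21 = 84, 294×3/21 = 42, 294×2/21 = 28.
χ² = (49−56)²/56 + (122−84)²/84 + (83−84)²/84 + (27−42)²/42 + (13−28)²/28
   = 0.875 + 17.190 + 0.012 + 5.357 + 8.036
Sum = 31.47
df = 4. Since 31.47 > 11.143, we reject H₀.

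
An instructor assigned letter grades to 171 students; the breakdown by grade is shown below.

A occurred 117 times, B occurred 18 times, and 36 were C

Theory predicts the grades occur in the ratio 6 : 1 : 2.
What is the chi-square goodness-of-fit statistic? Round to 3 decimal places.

0.237

Ratio total = 9. Expected counts: 171×6/9 = 114, 171×1/9 = 19, 171×2/9 = 38.
cat         O        E   (O−E)²/E
A         117      114     0.0789
B          18       19     0.0526
C          36       38     0.1053
Sum = 0.237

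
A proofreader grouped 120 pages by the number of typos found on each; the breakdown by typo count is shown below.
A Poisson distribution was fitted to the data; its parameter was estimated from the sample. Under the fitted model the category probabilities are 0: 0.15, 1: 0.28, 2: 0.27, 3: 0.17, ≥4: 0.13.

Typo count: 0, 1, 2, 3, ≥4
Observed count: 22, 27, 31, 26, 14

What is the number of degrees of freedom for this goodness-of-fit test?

3

There are k = 5 categories and 1 parameter estimated from the data, so df = 5 − 1 − 1 = 3.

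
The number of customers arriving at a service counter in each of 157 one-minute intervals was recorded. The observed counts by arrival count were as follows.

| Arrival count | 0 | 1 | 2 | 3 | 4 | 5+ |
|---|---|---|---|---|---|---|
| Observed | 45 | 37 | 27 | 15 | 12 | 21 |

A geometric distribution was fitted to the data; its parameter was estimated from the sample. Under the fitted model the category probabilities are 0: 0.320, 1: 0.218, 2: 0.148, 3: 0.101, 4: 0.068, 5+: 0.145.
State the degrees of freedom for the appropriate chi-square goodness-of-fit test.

There are k = 6 categories and 1 parameter estimated from the data, so df = 6 − 1 − 1 = 4.

4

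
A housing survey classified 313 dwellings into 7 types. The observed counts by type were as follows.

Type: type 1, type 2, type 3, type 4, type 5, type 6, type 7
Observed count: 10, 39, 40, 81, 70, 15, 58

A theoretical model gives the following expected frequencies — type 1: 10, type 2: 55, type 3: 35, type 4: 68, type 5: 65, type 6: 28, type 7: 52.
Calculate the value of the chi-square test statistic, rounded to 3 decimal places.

14.967

cat         O        E   (O−E)²/E
type 1     10       10     0.0000
type 2     39       55     4.6545
type 3     40       35     0.7143
type 4     81       68     2.4853
type 5     70       65     0.3846
type 6     15       28     6.0357
type 7     58       52     0.6923
Sum = 14.967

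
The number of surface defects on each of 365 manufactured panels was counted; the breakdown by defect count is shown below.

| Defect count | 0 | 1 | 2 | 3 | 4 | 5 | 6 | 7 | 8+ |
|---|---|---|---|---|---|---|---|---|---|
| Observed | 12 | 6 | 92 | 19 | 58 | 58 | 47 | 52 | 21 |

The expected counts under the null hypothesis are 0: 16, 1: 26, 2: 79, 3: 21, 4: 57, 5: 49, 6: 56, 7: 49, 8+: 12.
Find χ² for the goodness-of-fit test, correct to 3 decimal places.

0: (12 − 16)²/16 = 16/16 = 1.0000
1: (6 − 26)²/26 = 400/26 = 15.3846
2: (92 − 79)²/79 = 169/79 = 2.1392
3: (19 − 21)²/21 = 4/21 = 0.1905
4: (58 − 57)²/57 = 1/57 = 0.0175
5: (58 − 49)²/49 = 81/49 = 1.6531
6: (47 − 56)²/56 = 81/56 = 1.4464
7: (52 − 49)²/49 = 9/49 = 0.1837
8+: (21 − 12)²/12 = 81/12 = 6.7500
Sum = 28.765

28.765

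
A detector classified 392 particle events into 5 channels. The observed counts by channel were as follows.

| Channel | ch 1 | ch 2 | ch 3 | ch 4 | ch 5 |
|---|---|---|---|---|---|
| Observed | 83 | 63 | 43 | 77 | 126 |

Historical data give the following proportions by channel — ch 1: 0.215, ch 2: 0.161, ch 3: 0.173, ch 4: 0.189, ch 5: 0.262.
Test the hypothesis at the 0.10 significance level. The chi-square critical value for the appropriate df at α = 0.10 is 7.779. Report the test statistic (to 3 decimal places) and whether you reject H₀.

Expected counts E_i = n·p_i: 392×0.215 = 84.28, 392×0.161 = 63.112, 392×0.173 = 67.816, 392×0.189 = 74.088, 392×0.262 = 102.704.
cat         O        E   (O−E)²/E
ch 1       83    84.28     0.0194
ch 2       63   63.112     0.0002
ch 3       43   67.816     9.0810
ch 4       77   74.088     0.1145
ch 5      126  102.704     5.2842
Sum = 14.499
df = 4. Since 14.499 > 7.779, we reject H₀.

14.499; reject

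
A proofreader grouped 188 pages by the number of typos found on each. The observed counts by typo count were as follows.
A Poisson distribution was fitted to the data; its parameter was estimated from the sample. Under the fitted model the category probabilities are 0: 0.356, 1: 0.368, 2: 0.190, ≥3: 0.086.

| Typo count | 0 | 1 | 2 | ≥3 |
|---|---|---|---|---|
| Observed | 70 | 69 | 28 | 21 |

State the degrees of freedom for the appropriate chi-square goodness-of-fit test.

2

There are k = 4 categories and 1 parameter estimated from the data, so df = 4 − 1 − 1 = 2.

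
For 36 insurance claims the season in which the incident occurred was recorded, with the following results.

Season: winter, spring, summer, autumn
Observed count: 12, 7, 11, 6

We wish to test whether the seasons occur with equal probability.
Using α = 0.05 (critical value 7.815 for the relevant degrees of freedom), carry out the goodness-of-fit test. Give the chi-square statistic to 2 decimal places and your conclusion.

Under H₀ each category has probability 1/4, so each expected count is 36/4 = 9.
winter: (12 − 9)²/9 = 9/9 = 1.000
spring: (7 − 9)²/9 = 4/9 = 0.444
summer: (11 − 9)²/9 = 4/9 = 0.444
autumn: (6 − 9)²/9 = 9/9 = 1.000
Sum = 2.89
df = 3. Since 2.89 < 7.815, we do not reject H₀.

2.89; do not reject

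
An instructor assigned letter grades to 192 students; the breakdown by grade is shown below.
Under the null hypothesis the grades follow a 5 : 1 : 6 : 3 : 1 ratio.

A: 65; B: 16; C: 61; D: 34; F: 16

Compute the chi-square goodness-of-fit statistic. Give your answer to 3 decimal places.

4.875

Ratio total = 16. Expected counts: 192×5/16 = 60, 192×1/16 = 12, 192×6/16 = 72, 192×3/16 = 36, 192×1/16 = 12.
cat         O        E   (O−E)²/E
A          65       60     0.4167
B          16       12     1.3333
C          61       72     1.6806
D          34       36     0.1111
F          16       12     1.3333
Sum = 4.875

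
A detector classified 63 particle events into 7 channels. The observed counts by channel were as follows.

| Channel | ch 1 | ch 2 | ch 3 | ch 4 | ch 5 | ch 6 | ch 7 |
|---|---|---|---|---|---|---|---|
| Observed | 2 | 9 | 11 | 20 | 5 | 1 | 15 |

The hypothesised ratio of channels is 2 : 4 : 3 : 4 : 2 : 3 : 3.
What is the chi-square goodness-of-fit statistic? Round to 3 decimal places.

20.472

Ratio total = 21. Expected counts: 63×2/21 = 6, 63×4/21 = 12, 63×3/21 = 9, 63×4/21 = 12, 63×2/21 = 6, 63×3/21 = 9, 63×3/21 = 9.
cat         O        E   (O−E)²/E
ch 1        2        6     2.6667
ch 2        9       12     0.7500
ch 3       11        9     0.4444
ch 4       20       12     5.3333
ch 5        5        6     0.1667
ch 6        1        9     7.1111
ch 7       15        9     4.0000
Sum = 20.472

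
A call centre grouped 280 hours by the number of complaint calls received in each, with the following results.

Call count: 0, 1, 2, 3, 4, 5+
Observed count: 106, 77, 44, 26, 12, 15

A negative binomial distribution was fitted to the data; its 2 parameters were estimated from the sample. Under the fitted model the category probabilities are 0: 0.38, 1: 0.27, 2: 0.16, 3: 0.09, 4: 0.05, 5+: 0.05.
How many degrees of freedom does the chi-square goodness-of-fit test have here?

There are k = 6 categories and 2 parameters estimated from the data, so df = 6 − 1 − 2 = 3.

3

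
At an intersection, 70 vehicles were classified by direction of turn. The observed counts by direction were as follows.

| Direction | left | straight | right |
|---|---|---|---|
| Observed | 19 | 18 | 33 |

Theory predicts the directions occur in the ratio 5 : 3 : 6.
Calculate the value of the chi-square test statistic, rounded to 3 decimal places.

2.340

Ratio total = 14. Expected counts: 70×5/14 = 25, 70×3/14 = 15, 70×6/14 = 30.
χ² = (19−25)²/25 + (18−15)²/15 + (33−30)²/30
   = 1.4400 + 0.6000 + 0.3000
Sum = 2.340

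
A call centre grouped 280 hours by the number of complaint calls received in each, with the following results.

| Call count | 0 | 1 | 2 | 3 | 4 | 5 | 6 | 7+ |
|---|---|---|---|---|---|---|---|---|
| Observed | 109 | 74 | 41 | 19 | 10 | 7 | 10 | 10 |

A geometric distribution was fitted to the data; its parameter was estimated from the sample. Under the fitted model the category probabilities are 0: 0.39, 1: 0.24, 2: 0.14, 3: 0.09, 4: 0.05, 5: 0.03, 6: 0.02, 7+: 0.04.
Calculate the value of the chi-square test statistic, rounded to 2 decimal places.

7.26

Expected counts E_i = n·p_i: 280×0.39 = 109.2, 280×0.24 = 67.2, 280×0.14 = 39.2, 280×0.09 = 25.2, 280×0.05 = 14, 280×0.03 = 8.4, 280×0.02 = 5.6, 280×0.04 = 11.2.
χ² = (109−109.2)²/109.2 + (74−67.2)²/67.2 + (41−39.2)²/39.2 + (19−25.2)²/25.2 + (10−14)²/14 + (7−8.4)²/8.4 + (10−5.6)²/5.6 + (10−11.2)²/11.2
   = 0.000 + 0.688 + 0.083 + 1.525 + 1.143 + 0.233 + 3.457 + 0.129
Sum = 7.26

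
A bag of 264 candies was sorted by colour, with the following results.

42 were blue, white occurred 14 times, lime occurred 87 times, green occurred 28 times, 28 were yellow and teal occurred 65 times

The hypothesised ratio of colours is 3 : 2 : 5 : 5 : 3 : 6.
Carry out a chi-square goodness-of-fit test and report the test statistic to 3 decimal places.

38.009

Ratio total = 24. Expected counts: 264×3/24 = 33, 264×2/24 = 22, 264×5/24 = 55, 264×5/24 = 55, 264×3/24 = 33, 264×6/24 = 66.
cat         O        E   (O−E)²/E
blue       42       33     2.4545
white      14       22     2.9091
lime       87       55    18.6182
green      28       55    13.2545
yellow     28       33     0.7576
teal       65       66     0.0152
Sum = 38.009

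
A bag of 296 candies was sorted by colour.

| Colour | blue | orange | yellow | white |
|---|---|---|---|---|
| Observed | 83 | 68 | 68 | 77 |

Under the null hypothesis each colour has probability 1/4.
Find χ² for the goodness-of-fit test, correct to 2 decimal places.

2.19

Expected count for each of the 4 categories: 296/4 = 74.
cat         O        E   (O−E)²/E
blue       83       74      1.095
orange     68       74      0.486
yellow     68       74      0.486
white      77       74      0.122
Sum = 2.19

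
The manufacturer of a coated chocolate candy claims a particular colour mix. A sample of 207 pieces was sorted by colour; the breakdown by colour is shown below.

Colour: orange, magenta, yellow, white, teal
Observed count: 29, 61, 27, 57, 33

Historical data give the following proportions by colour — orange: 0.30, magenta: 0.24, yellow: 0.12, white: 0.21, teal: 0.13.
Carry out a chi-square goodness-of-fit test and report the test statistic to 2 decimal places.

Expected counts E_i = n·p_i: 207×0.30 = 62.1, 207×0.24 = 49.68, 207×0.12 = 24.84, 207×0.21 = 43.47, 207×0.13 = 26.91.
orange: (29 − 62.1)²/62.1 = 1095.61/62.1 = 17.643
magenta: (61 − 49.68)²/49.68 = 128.1424/49.68 = 2.579
yellow: (27 − 24.84)²/24.84 = 4.6656/24.84 = 0.188
white: (57 − 43.47)²/43.47 = 183.0609/43.47 = 4.211
teal: (33 − 26.91)²/26.91 = 37.0881/26.91 = 1.378
Sum = 26.00

26.00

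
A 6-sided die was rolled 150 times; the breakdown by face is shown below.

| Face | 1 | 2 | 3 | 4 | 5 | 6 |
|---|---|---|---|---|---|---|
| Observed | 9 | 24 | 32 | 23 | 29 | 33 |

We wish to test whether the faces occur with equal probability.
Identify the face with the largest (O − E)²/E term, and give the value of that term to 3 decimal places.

1, 10.240

Under H₀ each category has probability 1/6, so each expected count is 150/6 = 25.
1: (9 − 25)²/25 = 256/25 = 10.2400
2: (24 − 25)²/25 = 1/25 = 0.0400
3: (32 − 25)²/25 = 49/25 = 1.9600
4: (23 − 25)²/25 = 4/25 = 0.1600
5: (29 − 25)²/25 = 16/25 = 0.6400
6: (33 − 25)²/25 = 64/25 = 2.5600
The largest term is for 1: 10.240.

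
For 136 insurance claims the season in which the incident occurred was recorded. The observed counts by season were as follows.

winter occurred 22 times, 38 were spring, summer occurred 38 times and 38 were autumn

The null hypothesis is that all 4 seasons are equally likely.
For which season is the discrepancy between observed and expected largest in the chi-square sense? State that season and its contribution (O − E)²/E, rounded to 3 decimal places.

Expected count for each of the 4 categories: 136/4 = 34.
winter: (22 − 34)²/34 = 144/34 = 4.2353
spring: (38 − 34)²/34 = 16/34 = 0.4706
summer: (38 − 34)²/34 = 16/34 = 0.4706
autumn: (38 − 34)²/34 = 16/34 = 0.4706
The largest term is for winter: 4.235.

winter, 4.235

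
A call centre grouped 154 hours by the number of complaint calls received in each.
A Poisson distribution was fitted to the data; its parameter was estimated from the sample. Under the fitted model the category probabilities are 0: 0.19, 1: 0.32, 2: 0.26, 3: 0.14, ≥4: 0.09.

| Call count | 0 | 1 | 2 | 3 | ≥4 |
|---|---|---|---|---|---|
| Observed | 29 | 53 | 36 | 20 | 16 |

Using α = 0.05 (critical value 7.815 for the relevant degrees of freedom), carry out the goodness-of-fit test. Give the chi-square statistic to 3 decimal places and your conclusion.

Expected counts E_i = n·p_i: 154×0.19 = 29.26, 154×0.32 = 49.28, 154×0.26 = 40.04, 154×0.14 = 21.56, 154×0.09 = 13.86.
0: (29 − 29.26)²/29.26 = 0.0676/29.26 = 0.0023
1: (53 − 49.28)²/49.28 = 13.8384/49.28 = 0.2808
2: (36 − 40.04)²/40.04 = 16.3216/40.04 = 0.4076
3: (20 − 21.56)²/21.56 = 2.4336/21.56 = 0.1129
≥4: (16 − 13.86)²/13.86 = 4.5796/13.86 = 0.3304
Sum = 1.134
df = 3. Since 1.134 < 7.815, we do not reject H₀.

1.134; do not reject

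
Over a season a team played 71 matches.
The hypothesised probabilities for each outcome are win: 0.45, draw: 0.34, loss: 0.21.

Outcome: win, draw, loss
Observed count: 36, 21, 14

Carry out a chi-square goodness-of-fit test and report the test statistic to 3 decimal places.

Expected counts E_i = n·p_i: 71×0.45 = 31.95, 71×0.34 = 24.14, 71×0.21 = 14.91.
win: (36 − 31.95)²/31.95 = 16.4025/31.95 = 0.5134
draw: (21 − 24.14)²/24.14 = 9.8596/24.14 = 0.4084
loss: (14 − 14.91)²/14.91 = 0.8281/14.91 = 0.0555
Sum = 0.977

0.977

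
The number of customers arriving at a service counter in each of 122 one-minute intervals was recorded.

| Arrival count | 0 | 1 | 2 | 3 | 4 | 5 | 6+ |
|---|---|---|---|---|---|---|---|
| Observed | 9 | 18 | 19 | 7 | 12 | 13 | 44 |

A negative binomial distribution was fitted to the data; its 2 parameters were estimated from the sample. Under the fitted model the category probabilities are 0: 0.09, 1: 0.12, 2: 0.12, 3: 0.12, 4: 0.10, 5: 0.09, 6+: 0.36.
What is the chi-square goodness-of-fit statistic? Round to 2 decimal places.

Expected counts E_i = n·p_i: 122×0.09 = 10.98, 122×0.12 = 14.64, 122×0.12 = 14.64, 122×0.12 = 14.64, 122×0.10 = 12.2, 122×0.09 = 10.98, 122×0.36 = 43.92.
0: (9 − 10.98)²/10.98 = 3.9204/10.98 = 0.357
1: (18 − 14.64)²/14.64 = 11.2896/14.64 = 0.771
2: (19 − 14.64)²/14.64 = 19.0096/14.64 = 1.298
3: (7 − 14.64)²/14.64 = 58.3696/14.64 = 3.987
4: (12 − 12.2)²/12.2 = 0.04/12.2 = 0.003
5: (13 − 10.98)²/10.98 = 4.0804/10.98 = 0.372
6+: (44 − 43.92)²/43.92 = 0.0064/43.92 = 0.000
Sum = 6.79

6.79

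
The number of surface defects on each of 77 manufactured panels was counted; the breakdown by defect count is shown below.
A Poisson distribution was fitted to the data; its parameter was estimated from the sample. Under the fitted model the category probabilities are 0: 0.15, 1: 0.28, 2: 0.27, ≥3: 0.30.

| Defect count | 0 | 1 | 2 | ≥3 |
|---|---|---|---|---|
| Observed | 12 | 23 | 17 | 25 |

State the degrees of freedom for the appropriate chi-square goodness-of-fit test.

2

There are k = 4 categories and 1 parameter estimated from the data, so df = 4 − 1 − 1 = 2.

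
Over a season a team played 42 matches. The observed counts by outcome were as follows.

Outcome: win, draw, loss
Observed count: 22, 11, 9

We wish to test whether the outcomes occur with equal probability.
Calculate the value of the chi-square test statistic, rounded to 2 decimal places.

7.00

Under H₀ each category has probability 1/3, so each expected count is 42/3 = 14.
χ² = (22−14)²/14 + (11−14)²/14 + (9−14)²/14
   = 4.571 + 0.643 + 1.786
Sum = 7.00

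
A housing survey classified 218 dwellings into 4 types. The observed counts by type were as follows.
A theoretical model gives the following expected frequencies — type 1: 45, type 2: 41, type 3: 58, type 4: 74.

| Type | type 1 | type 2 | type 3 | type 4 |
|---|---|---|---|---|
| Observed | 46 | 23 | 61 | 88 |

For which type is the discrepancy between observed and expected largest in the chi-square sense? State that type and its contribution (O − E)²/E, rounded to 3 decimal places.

χ² = (46−45)²/45 + (23−41)²/41 + (61−58)²/58 + (88−74)²/74
   = 0.0222 + 7.9024 + 0.1552 + 2.6486
The largest term is for type 2: 7.902.

type 2, 7.902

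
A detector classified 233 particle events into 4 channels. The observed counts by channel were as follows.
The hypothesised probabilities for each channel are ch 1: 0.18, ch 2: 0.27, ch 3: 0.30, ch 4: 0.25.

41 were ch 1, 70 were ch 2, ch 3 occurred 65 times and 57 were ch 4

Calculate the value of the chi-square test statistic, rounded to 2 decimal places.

Expected counts E_i = n·p_i: 233×0.18 = 41.94, 233×0.27 = 62.91, 233×0.30 = 69.9, 233×0.25 = 58.25.
χ² = (41−41.94)²/41.94 + (70−62.91)²/62.91 + (65−69.9)²/69.9 + (57−58.25)²/58.25
   = 0.021 + 0.799 + 0.343 + 0.027
Sum = 1.19

1.19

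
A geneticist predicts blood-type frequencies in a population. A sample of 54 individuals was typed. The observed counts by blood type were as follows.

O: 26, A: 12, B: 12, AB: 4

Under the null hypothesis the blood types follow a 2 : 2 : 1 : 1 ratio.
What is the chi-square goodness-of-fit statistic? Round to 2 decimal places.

9.33

Ratio total = 6. Expected counts: 54×2/6 = 18, 54×2/6 = 18, 54×1/6 = 9, 54×1/6 = 9.
O: (26 − 18)²/18 = 64/18 = 3.556
A: (12 − 18)²/18 = 36/18 = 2.000
B: (12 − 9)²/9 = 9/9 = 1.000
AB: (4 − 9)²/9 = 25/9 = 2.778
Sum = 9.33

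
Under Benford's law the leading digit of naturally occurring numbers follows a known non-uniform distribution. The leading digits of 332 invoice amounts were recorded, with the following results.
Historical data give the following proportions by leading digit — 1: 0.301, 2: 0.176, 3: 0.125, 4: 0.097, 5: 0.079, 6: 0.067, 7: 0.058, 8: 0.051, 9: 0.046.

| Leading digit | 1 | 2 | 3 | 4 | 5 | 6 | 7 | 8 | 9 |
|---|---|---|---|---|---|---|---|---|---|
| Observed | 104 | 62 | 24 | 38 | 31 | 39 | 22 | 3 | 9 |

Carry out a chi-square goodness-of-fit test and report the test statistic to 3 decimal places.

36.727

Expected counts E_i = n·p_i: 332×0.301 = 99.932, 332×0.176 = 58.432, 332×0.125 = 41.5, 332×0.097 = 32.204, 332×0.079 = 26.228, 332×0.067 = 22.244, 332×0.058 = 19.256, 332×0.051 = 16.932, 332×0.046 = 15.272.
cat         O        E   (O−E)²/E
1         104   99.932     0.1656
2          62   58.432     0.2179
3          24     41.5     7.3795
4          38   32.204     1.0432
5          31   26.228     0.8682
6          39   22.244    12.6220
7          22   19.256     0.3910
8           3   16.932    11.4635
9           9   15.272     2.5758
Sum = 36.727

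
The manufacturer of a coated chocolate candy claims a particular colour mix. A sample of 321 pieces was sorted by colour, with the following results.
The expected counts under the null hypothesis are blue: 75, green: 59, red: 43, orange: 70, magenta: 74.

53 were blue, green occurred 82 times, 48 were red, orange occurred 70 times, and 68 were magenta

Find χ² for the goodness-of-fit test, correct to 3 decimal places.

16.487

cat          O        E   (O−E)²/E
blue        53       75     6.4533
green       82       59     8.9661
red         48       43     0.5814
orange      70       70     0.0000
magenta     68       74     0.4865
Sum = 16.487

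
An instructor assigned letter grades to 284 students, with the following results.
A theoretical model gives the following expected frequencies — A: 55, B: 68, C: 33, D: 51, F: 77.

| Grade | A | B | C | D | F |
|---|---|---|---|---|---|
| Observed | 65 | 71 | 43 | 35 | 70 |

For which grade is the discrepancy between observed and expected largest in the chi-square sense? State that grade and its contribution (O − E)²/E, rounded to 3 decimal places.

χ² = (65−55)²/55 + (71−68)²/68 + (43−33)²/33 + (35−51)²/51 + (70−77)²/77
   = 1.8182 + 0.1324 + 3.0303 + 5.0196 + 0.6364
The largest term is for D: 5.020.

D, 5.020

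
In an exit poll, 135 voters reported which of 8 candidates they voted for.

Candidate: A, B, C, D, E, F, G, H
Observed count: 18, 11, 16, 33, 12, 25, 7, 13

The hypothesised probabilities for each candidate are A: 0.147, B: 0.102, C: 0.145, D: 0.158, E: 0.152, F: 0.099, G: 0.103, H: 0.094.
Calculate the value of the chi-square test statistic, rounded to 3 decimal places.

Expected counts E_i = n·p_i: 135×0.147 = 19.845, 135×0.102 = 13.77, 135×0.145 = 19.575, 135×0.158 = 21.33, 135×0.152 = 20.52, 135×0.099 = 13.365, 135×0.103 = 13.905, 135×0.094 = 12.69.
χ² = (18−19.845)²/19.845 + (11−13.77)²/13.77 + (16−19.575)²/19.575 + (33−21.33)²/21.33 + (12−20.52)²/20.52 + (25−13.365)²/13.365 + (7−13.905)²/13.905 + (13−12.69)²/12.69
   = 0.1715 + 0.5572 + 0.6529 + 6.3849 + 3.5375 + 10.1289 + 3.4289 + 0.0076
Sum = 24.869

24.869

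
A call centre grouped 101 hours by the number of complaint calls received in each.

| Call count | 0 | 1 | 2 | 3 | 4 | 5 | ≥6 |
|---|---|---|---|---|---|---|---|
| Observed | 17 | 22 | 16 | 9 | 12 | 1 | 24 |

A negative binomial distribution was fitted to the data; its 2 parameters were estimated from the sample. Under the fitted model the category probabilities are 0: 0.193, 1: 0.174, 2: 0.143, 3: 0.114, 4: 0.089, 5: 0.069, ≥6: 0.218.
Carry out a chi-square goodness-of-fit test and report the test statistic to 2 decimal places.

8.45

Expected counts E_i = n·p_i: 101×0.193 = 19.493, 101×0.174 = 17.574, 101×0.143 = 14.443, 101×0.114 = 11.514, 101×0.089 = 8.989, 101×0.069 = 6.969, 101×0.218 = 22.018.
χ² = (17−19.493)²/19.493 + (22−17.574)²/17.574 + (16−14.443)²/14.443 + (9−11.514)²/11.514 + (12−8.989)²/8.989 + (1−6.969)²/6.969 + (24−22.018)²/22.018
   = 0.319 + 1.115 + 0.168 + 0.549 + 1.009 + 5.112 + 0.178
Sum = 8.45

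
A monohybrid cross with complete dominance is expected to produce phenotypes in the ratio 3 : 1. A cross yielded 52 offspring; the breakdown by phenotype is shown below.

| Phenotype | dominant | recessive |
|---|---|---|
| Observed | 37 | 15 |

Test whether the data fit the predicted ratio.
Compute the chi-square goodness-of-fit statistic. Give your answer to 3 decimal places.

0.410

Ratio total = 4. Expected counts: 52×3/4 = 39, 52×1/4 = 13.
χ² = (37−39)²/39 + (15−13)²/13
   = 0.1026 + 0.3077
Sum = 0.410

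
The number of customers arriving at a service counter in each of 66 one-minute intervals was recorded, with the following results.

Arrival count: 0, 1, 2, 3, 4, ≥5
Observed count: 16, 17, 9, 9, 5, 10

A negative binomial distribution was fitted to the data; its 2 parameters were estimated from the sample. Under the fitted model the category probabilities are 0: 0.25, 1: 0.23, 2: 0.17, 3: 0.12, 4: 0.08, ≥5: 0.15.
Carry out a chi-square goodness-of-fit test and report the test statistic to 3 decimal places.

Expected counts E_i = n·p_i: 66×0.25 = 16.5, 66×0.23 = 15.18, 66×0.17 = 11.22, 66×0.12 = 7.92, 66×0.08 = 5.28, 66×0.15 = 9.9.
χ² = (16−16.5)²/16.5 + (17−15.18)²/15.18 + (9−11.22)²/11.22 + (9−7.92)²/7.92 + (5−5.28)²/5.28 + (10−9.9)²/9.9
   = 0.0152 + 0.2182 + 0.4393 + 0.1473 + 0.0148 + 0.0010
Sum = 0.836

0.836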